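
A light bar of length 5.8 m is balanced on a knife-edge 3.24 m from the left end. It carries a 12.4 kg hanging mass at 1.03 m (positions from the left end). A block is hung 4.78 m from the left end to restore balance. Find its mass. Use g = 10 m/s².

m ≈ 17.8 kg

Sum moments about the knife-edge (at 3.24 m from the left end) (the support reaction has zero arm there).
Hanging mass: 12.4 × 10 = 124 N down at 1.03 m → arm 2.21 m, τ = 124 × 2.21 = 274 N·m counterclockwise.
Net moment of known loads = 274 N·m counterclockwise.
An unknown mass m at 4.78 m has arm 1.54 m; its moment is m·g·1.54 clockwise.
Setting net torque to zero: m × 10 × 1.54 = 274 → m = 274 / (10 × 1.54) = 17.8 kg.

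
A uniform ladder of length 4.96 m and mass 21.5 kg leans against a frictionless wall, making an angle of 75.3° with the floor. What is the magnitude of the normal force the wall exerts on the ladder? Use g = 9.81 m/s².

About the foot of the ladder:
Ladder weight 21.5×9.81 = 210.9 N acts at 2.48 m along the ladder; its horizontal arm is 2.48·cos75.3° = 0.6293 m → τ = 132.7 N·m clockwise.
Wall normal N acts horizontally at the top; its moment arm is the height L sinθ = 4.96·sin75.3° = 4.798 m, counterclockwise.
Setting net torque to zero: N × 4.798 = 132.7 → N = 27.7 N.

N_wall ≈ 27.7 N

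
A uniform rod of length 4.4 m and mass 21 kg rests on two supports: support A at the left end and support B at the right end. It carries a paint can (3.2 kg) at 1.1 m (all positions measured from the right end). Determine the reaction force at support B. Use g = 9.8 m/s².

R_B ≈ 126 N

About support A:
Beam weight: 21 × 9.8 = 205.8 N down at 2.2 m → arm 2.2 m, τ = 205.8 × 2.2 = 452.8 N·m clockwise.
Paint can: 3.2 × 9.8 = 31.36 N down at 1.1 m → arm 3.3 m, τ = 31.36 × 3.3 = 103.5 N·m clockwise.
Net load moment about support A = 556.3 N·m clockwise.
Reaction R at support B is upward at 0 m, arm 4.4 m → moment R × 4.4 counterclockwise.
For rotational equilibrium, R × 4.4 = 556.3, so R = 126 N.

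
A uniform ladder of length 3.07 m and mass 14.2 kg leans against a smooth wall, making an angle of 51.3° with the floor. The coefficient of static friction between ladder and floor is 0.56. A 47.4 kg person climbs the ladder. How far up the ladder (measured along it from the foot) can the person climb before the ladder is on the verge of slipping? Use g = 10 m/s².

d ≈ 2.33 m

Sum moments about the foot of the ladder (the floor normal and friction both act there and drop out).
Ladder weight 14.2×10 = 142 N acts at 1.535 m along the ladder; its horizontal arm is 1.535·cos51.3° = 0.9597 m → τ = 136.3 N·m clockwise.
Person weight 47.4×10 = 474 N at distance d → arm d·cos51.3° → τ = 474·d·0.6252 clockwise.
Wall normal N at the top has arm L sinθ = 2.396 m counterclockwise, so Στ = 0 gives N·2.396 = 136.3 + 296.3·d.
ΣFy = 0 ⇒ N_floor = 616 N, so the maximum friction is μ_s·N_floor = 0.56×616 = 345 N. ΣFx = 0 ⇒ N_wall = f, so at the slipping point N = 345 N.
Substituting: 345×2.396 = 136.3 + 296.3·d ⇒ d = (826.6 − 136.3) / 296.3 = 2.33 m.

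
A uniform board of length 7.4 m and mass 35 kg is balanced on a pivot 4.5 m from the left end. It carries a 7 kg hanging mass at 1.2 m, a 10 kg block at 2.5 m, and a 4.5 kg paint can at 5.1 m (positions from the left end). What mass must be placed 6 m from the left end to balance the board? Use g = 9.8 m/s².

m ≈ 45.6 kg

Taking torques about the pivot (at 4.5 m from the left end):
Beam weight: 35 × 9.8 = 343 N down at 3.7 m → arm 0.8 m, τ = 343 × 0.8 = 274.4 N·m counterclockwise.
Hanging mass: 7 × 9.8 = 68.6 N down at 1.2 m → arm 3.3 m, τ = 68.6 × 3.3 = 226.4 N·m counterclockwise.
Block: 10 × 9.8 = 98 N down at 2.5 m → arm 2 m, τ = 98 × 2 = 196 N·m counterclockwise.
Paint can: 4.5 × 9.8 = 44.1 N down at 5.1 m → arm 0.6 m, τ = 44.1 × 0.6 = 26.46 N·m clockwise.
Net moment of known loads = 670.3 N·m counterclockwise.
An unknown mass m at 6 m has arm 1.5 m; its moment is m·g·1.5 clockwise.
For rotational equilibrium, m × 9.8 × 1.5 = 670.3, so m = 670.3 / (9.8 × 1.5) = 45.6 kg.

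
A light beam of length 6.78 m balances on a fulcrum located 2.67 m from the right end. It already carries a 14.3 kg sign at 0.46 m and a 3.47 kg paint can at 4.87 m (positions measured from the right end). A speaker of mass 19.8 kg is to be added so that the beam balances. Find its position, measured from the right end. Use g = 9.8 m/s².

Sum moments about the fulcrum (at 2.67 m from the right end) (the support reaction has zero arm there).
Sign: 14.3 × 9.8 = 140.1 N down at 0.46 m → arm 2.21 m, τ = 140.1 × 2.21 = 309.6 N·m clockwise.
Paint can: 3.47 × 9.8 = 34.01 N down at 4.87 m → arm 2.2 m, τ = 34.01 × 2.2 = 74.82 N·m counterclockwise.
Net moment of existing loads = 234.8 N·m clockwise.
The speaker weighs 19.8 × 9.8 = 194 N and must supply an equal counterclockwise moment, so its lever arm about the fulcrum is 234.8 / 194 = 1.21 m.
That puts it at 2.67 + 1.21 = 3.88 m from the right end.

x ≈ 3.88 m from the right end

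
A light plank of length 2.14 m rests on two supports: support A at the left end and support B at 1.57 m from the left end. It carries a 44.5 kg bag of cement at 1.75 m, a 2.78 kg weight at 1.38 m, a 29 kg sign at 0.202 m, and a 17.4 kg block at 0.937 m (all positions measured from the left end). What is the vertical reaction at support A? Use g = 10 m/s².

R_A ≈ 275 N

Choose support B as the axis so its reaction then has zero moment arm.
Bag of cement: 44.5 × 10 = 445 N down at 1.75 m → arm 0.18 m, τ = 445 × 0.18 = 80.1 N·m clockwise.
Weight: 2.78 × 10 = 27.8 N down at 1.38 m → arm 0.19 m, τ = 27.8 × 0.19 = 5.282 N·m counterclockwise.
Sign: 29 × 10 = 290 N down at 0.202 m → arm 1.368 m, τ = 290 × 1.368 = 396.7 N·m counterclockwise.
Block: 17.4 × 10 = 174 N down at 0.937 m → arm 0.633 m, τ = 174 × 0.633 = 110.1 N·m counterclockwise.
Net load moment about support B = 432 N·m counterclockwise.
Reaction R at support A is upward at 0 m, arm 1.57 m → moment R × 1.57 clockwise.
Balancing moments: R × 1.57 = 432, giving R = 275 N.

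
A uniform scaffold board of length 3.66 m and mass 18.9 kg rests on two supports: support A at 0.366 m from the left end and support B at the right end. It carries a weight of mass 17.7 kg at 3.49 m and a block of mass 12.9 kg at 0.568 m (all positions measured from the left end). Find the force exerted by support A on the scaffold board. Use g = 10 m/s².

About support B:
Beam weight: 18.9 × 10 = 189 N down at 1.83 m → arm 1.83 m, τ = 189 × 1.83 = 345.9 N·m counterclockwise.
Weight: 17.7 × 10 = 177 N down at 3.49 m → arm 0.17 m, τ = 177 × 0.17 = 30.09 N·m counterclockwise.
Block: 12.9 × 10 = 129 N down at 0.568 m → arm 3.092 m, τ = 129 × 3.092 = 398.9 N·m counterclockwise.
Net load moment about support B = 774.9 N·m counterclockwise.
Reaction R at support A is upward at 0.366 m, arm 3.294 m → moment R × 3.294 clockwise.
Balancing moments: R × 3.294 = 774.9, giving R = 235 N.

R_A ≈ 235 N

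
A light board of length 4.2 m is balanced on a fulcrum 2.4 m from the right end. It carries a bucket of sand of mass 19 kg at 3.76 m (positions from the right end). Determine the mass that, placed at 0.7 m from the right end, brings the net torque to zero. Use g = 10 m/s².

About the fulcrum (at 2.4 m from the right end):
Bucket of sand: 19 × 10 = 190 N down at 3.76 m → arm 1.36 m, τ = 190 × 1.36 = 258.4 N·m counterclockwise.
Net moment of known loads = 258.4 N·m counterclockwise.
An unknown mass m at 0.7 m has arm 1.7 m; its moment is m·g·1.7 clockwise.
Στ = 0 ⇒ m × 10 × 1.7 = 258.4 ⇒ m = 258.4 / (10 × 1.7) = 15.2 kg.

m ≈ 15.2 kg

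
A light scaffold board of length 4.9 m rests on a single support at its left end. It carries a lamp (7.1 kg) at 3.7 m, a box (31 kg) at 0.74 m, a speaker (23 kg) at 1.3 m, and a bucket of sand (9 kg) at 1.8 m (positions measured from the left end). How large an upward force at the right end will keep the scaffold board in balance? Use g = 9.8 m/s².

F ≈ 191 N

Choose the left end as the axis so the unknown pivot reaction has zero arm there.
Lamp: 7.1 × 9.8 = 69.58 N down at 3.7 m → arm 3.7 m, τ = 69.58 × 3.7 = 257.4 N·m clockwise.
Box: 31 × 9.8 = 303.8 N down at 0.74 m → arm 0.74 m, τ = 303.8 × 0.74 = 224.8 N·m clockwise.
Speaker: 23 × 9.8 = 225.4 N down at 1.3 m → arm 1.3 m, τ = 225.4 × 1.3 = 293 N·m clockwise.
Bucket of sand: 9 × 9.8 = 88.2 N down at 1.8 m → arm 1.8 m, τ = 88.2 × 1.8 = 158.8 N·m clockwise.
Net moment of the loads = 934 N·m clockwise.
The upward force F acts at the right end, arm 4.9 m, giving F × 4.9 counterclockwise.
Στ = 0 ⇒ F × 4.9 = 934 ⇒ F = 934 / 4.9 = 191 N.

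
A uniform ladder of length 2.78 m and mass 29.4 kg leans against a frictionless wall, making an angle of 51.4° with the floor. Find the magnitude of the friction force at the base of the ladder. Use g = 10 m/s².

Take moments about the foot of the ladder.
Ladder weight 29.4×10 = 294 N acts at 1.39 m along the ladder; its horizontal arm is 1.39·cos51.4° = 0.8672 m → τ = 255 N·m clockwise.
Wall normal N acts horizontally at the top; its moment arm is the height L sinθ = 2.78·sin51.4° = 2.173 m, counterclockwise.
Setting net torque to zero: N × 2.173 = 255 → N = 117 N.
ΣFx = 0: friction at the foot balances the wall's push, so f = N_wall = 117 N.

f ≈ 117 N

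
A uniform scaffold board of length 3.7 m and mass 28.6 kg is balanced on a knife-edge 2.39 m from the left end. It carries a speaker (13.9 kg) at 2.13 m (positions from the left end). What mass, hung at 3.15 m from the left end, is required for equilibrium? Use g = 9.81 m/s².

Take moments about the knife-edge (at 2.39 m from the left end).
Beam weight: 28.6 × 9.81 = 280.6 N down at 1.85 m → arm 0.54 m, τ = 280.6 × 0.54 = 151.5 N·m counterclockwise.
Speaker: 13.9 × 9.81 = 136.4 N down at 2.13 m → arm 0.26 m, τ = 136.4 × 0.26 = 35.46 N·m counterclockwise.
Net moment of known loads = 187 N·m counterclockwise.
An unknown mass m at 3.15 m has arm 0.76 m; its moment is m·g·0.76 clockwise.
Balancing moments: m × 9.81 × 0.76 = 187, giving m = 187 / (9.81 × 0.76) = 25.1 kg.

m ≈ 25.1 kg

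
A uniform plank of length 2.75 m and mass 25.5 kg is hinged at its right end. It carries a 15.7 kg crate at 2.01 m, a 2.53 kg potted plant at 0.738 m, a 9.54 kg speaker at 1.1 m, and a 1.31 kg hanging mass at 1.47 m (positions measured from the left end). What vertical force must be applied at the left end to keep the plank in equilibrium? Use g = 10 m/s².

Take moments about the right end.
Beam weight: 25.5 × 10 = 255 N down at 1.375 m → arm 1.375 m, τ = 255 × 1.375 = 350.6 N·m counterclockwise.
Crate: 15.7 × 10 = 157 N down at 2.01 m → arm 0.74 m, τ = 157 × 0.74 = 116.2 N·m counterclockwise.
Potted plant: 2.53 × 10 = 25.3 N down at 0.738 m → arm 2.012 m, τ = 25.3 × 2.012 = 50.9 N·m counterclockwise.
Speaker: 9.54 × 10 = 95.4 N down at 1.1 m → arm 1.65 m, τ = 95.4 × 1.65 = 157.4 N·m counterclockwise.
Hanging mass: 1.31 × 10 = 13.1 N down at 1.47 m → arm 1.28 m, τ = 13.1 × 1.28 = 16.77 N·m counterclockwise.
Net moment of the loads = 691.9 N·m counterclockwise.
The upward force F acts at the left end, arm 2.75 m, giving F × 2.75 clockwise.
For rotational equilibrium, F × 2.75 = 691.9, so F = 691.9 / 2.75 = 252 N.

F ≈ 252 N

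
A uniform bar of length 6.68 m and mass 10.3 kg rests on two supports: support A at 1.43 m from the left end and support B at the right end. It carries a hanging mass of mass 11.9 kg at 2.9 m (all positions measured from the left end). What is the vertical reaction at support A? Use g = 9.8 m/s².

R_A ≈ 148 N

Sum moments about support B (its reaction then has zero moment arm).
Beam weight: 10.3 × 9.8 = 100.9 N down at 3.34 m → arm 3.34 m, τ = 100.9 × 3.34 = 337 N·m counterclockwise.
Hanging mass: 11.9 × 9.8 = 116.6 N down at 2.9 m → arm 3.78 m, τ = 116.6 × 3.78 = 440.7 N·m counterclockwise.
Net load moment about support B = 777.7 N·m counterclockwise.
Reaction R at support A is upward at 1.43 m, arm 5.25 m → moment R × 5.25 clockwise.
Balancing moments: R × 5.25 = 777.7, giving R = 148 N.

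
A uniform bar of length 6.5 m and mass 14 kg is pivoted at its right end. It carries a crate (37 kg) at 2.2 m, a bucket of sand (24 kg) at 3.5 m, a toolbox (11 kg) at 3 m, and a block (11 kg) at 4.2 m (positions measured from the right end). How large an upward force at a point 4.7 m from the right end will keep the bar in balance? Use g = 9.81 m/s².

F ≈ 606 N

Sum moments about the right end (the unknown pivot reaction has zero arm there).
Beam weight: 14 × 9.81 = 137.3 N down at 3.25 m → arm 3.25 m, τ = 137.3 × 3.25 = 446.2 N·m counterclockwise.
Crate: 37 × 9.81 = 363 N down at 2.2 m → arm 2.2 m, τ = 363 × 2.2 = 798.6 N·m counterclockwise.
Bucket of sand: 24 × 9.81 = 235.4 N down at 3.5 m → arm 3.5 m, τ = 235.4 × 3.5 = 823.9 N·m counterclockwise.
Toolbox: 11 × 9.81 = 107.9 N down at 3 m → arm 3 m, τ = 107.9 × 3 = 323.7 N·m counterclockwise.
Block: 11 × 9.81 = 107.9 N down at 4.2 m → arm 4.2 m, τ = 107.9 × 4.2 = 453.2 N·m counterclockwise.
Net moment of the loads = 2846 N·m counterclockwise.
The upward force F acts at a point 4.7 m from the right end, arm 4.7 m, giving F × 4.7 clockwise.
Στ = 0 ⇒ F × 4.7 = 2846 ⇒ F = 2846 / 4.7 = 606 N.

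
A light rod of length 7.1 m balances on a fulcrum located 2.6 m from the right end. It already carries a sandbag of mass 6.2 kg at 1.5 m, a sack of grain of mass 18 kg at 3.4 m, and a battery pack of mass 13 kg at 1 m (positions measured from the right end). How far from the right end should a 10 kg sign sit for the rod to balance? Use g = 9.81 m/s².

x ≈ 3.92 m from the right end

Choose the fulcrum (at 2.6 m from the right end) as the axis so the support reaction has zero arm there.
Sandbag: 6.2 × 9.81 = 60.82 N down at 1.5 m → arm 1.1 m, τ = 60.82 × 1.1 = 66.9 N·m clockwise.
Sack of grain: 18 × 9.81 = 176.6 N down at 3.4 m → arm 0.8 m, τ = 176.6 × 0.8 = 141.3 N·m counterclockwise.
Battery pack: 13 × 9.81 = 127.5 N down at 1 m → arm 1.6 m, τ = 127.5 × 1.6 = 204 N·m clockwise.
Net moment of existing loads = 129.6 N·m clockwise.
The sign weighs 10 × 9.81 = 98.1 N and must supply an equal counterclockwise moment, so its lever arm about the fulcrum is 129.6 / 98.1 = 1.32 m.
That puts it at 2.6 + 1.32 = 3.92 m from the right end.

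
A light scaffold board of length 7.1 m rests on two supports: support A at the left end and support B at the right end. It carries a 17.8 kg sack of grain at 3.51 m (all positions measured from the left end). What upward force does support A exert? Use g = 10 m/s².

R_A ≈ 90 N

About support B:
Sack of grain: 17.8 × 10 = 178 N down at 3.51 m → arm 3.59 m, τ = 178 × 3.59 = 639 N·m counterclockwise.
Net load moment about support B = 639 N·m counterclockwise.
Reaction R at support A is upward at 0 m, arm 7.1 m → moment R × 7.1 clockwise.
Balancing moments: R × 7.1 = 639, giving R = 90 N.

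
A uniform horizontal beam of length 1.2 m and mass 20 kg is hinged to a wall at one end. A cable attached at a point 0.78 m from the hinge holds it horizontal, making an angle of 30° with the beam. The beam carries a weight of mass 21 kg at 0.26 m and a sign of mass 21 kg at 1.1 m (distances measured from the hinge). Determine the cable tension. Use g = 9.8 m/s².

T ≈ 1020 N

Take moments about the hinge.
Beam weight: 20 × 9.8 = 196 N down at 0.6 m → arm 0.6 m, τ = 196 × 0.6 = 117.6 N·m clockwise.
Weight: 21 × 9.8 = 205.8 N down at 0.26 m → arm 0.26 m, τ = 205.8 × 0.26 = 53.51 N·m clockwise.
Sign: 21 × 9.8 = 205.8 N down at 1.1 m → arm 1.1 m, τ = 205.8 × 1.1 = 226.4 N·m clockwise.
Total clockwise load moment = 397.5 N·m.
The cable tension T acts at 0.78 m; only its component perpendicular to the beam, T sinθ, produces torque. sin 30° = 0.5.
For rotational equilibrium, T × 0.78 × 0.5 = 397.5, so T = 397.5 / 0.39 = 1020 N.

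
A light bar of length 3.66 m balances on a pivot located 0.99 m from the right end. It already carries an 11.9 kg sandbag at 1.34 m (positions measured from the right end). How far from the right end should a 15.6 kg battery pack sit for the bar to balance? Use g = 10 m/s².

Taking torques about the pivot (at 0.99 m from the right end):
Sandbag: 11.9 × 10 = 119 N down at 1.34 m → arm 0.35 m, τ = 119 × 0.35 = 41.65 N·m counterclockwise.
Net moment of existing loads = 41.65 N·m counterclockwise.
The battery pack weighs 15.6 × 10 = 156 N and must supply an equal clockwise moment, so its lever arm about the pivot is 41.65 / 156 = 0.267 m.
That puts it at 0.99 − 0.267 = 0.723 m from the right end.

x ≈ 0.723 m from the right end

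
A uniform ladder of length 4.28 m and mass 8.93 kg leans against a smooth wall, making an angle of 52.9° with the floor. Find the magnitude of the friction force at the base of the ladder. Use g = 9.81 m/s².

Taking torques about the foot of the ladder:
Ladder weight 8.93×9.81 = 87.6 N acts at 2.14 m along the ladder; its horizontal arm is 2.14·cos52.9° = 1.291 m → τ = 113.1 N·m clockwise.
Wall normal N acts horizontally at the top; its moment arm is the height L sinθ = 4.28·sin52.9° = 3.414 m, counterclockwise.
Στ = 0 ⇒ N × 3.414 = 113.1 ⇒ N = 33.1 N.
ΣFx = 0: friction at the foot balances the wall's push, so f = N_wall = 33.1 N.

f ≈ 33.1 N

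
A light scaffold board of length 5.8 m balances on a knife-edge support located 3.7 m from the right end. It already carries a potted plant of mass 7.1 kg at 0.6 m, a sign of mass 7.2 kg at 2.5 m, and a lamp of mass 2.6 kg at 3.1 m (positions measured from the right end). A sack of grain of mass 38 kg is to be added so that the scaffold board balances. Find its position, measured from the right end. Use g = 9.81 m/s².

x ≈ 4.55 m from the right end

About the knife-edge support (at 3.7 m from the right end):
Potted plant: 7.1 × 9.81 = 69.65 N down at 0.6 m → arm 3.1 m, τ = 69.65 × 3.1 = 215.9 N·m clockwise.
Sign: 7.2 × 9.81 = 70.63 N down at 2.5 m → arm 1.2 m, τ = 70.63 × 1.2 = 84.76 N·m clockwise.
Lamp: 2.6 × 9.81 = 25.51 N down at 3.1 m → arm 0.6 m, τ = 25.51 × 0.6 = 15.31 N·m clockwise.
Net moment of existing loads = 316 N·m clockwise.
The sack of grain weighs 38 × 9.81 = 372.8 N and must supply an equal counterclockwise moment, so its lever arm about the knife-edge support is 316 / 372.8 = 0.848 m.
That puts it at 3.7 + 0.848 = 4.55 m from the right end.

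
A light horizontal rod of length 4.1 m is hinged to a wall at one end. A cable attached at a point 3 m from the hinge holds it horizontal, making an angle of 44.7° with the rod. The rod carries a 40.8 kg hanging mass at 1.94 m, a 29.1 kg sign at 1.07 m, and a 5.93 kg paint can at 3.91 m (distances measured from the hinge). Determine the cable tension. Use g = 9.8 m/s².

T ≈ 620 N

Choose the hinge as the axis so the unknown hinge reaction has zero arm there.
Hanging mass: 40.8 × 9.8 = 399.8 N down at 1.94 m → arm 1.94 m, τ = 399.8 × 1.94 = 775.6 N·m clockwise.
Sign: 29.1 × 9.8 = 285.2 N down at 1.07 m → arm 1.07 m, τ = 285.2 × 1.07 = 305.2 N·m clockwise.
Paint can: 5.93 × 9.8 = 58.11 N down at 3.91 m → arm 3.91 m, τ = 58.11 × 3.91 = 227.2 N·m clockwise.
Total clockwise load moment = 1308 N·m.
The cable tension T acts at 3 m; only its component perpendicular to the rod, T sinθ, produces torque. sin 44.7° = 0.7034.
Setting net torque to zero: T × 3 × 0.7034 = 1308 → T = 1308 / 2.11 = 620 N.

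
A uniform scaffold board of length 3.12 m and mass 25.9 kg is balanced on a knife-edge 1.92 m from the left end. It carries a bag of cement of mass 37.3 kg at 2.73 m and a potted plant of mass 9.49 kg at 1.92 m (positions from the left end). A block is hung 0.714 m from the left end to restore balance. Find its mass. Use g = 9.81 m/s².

About the knife-edge (at 1.92 m from the left end):
Beam weight: 25.9 × 9.81 = 254.1 N down at 1.56 m → arm 0.36 m, τ = 254.1 × 0.36 = 91.48 N·m counterclockwise.
Bag of cement: 37.3 × 9.81 = 365.9 N down at 2.73 m → arm 0.81 m, τ = 365.9 × 0.81 = 296.4 N·m clockwise.
Potted plant: acts at the knife-edge, moment arm 0 → no torque.
Net moment of known loads = 204.9 N·m clockwise.
An unknown mass m at 0.714 m has arm 1.206 m; its moment is m·g·1.206 counterclockwise.
Balancing moments: m × 9.81 × 1.206 = 204.9, giving m = 204.9 / (9.81 × 1.206) = 17.3 kg.

m ≈ 17.3 kg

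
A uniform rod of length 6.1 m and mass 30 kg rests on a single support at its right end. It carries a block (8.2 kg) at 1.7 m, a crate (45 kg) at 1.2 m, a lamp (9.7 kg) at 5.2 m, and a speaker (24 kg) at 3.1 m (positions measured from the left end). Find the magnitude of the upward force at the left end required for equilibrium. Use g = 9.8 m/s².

About the right end:
Beam weight: 30 × 9.8 = 294 N down at 3.05 m → arm 3.05 m, τ = 294 × 3.05 = 896.7 N·m counterclockwise.
Block: 8.2 × 9.8 = 80.36 N down at 1.7 m → arm 4.4 m, τ = 80.36 × 4.4 = 353.6 N·m counterclockwise.
Crate: 45 × 9.8 = 441 N down at 1.2 m → arm 4.9 m, τ = 441 × 4.9 = 2161 N·m counterclockwise.
Lamp: 9.7 × 9.8 = 95.06 N down at 5.2 m → arm 0.9 m, τ = 95.06 × 0.9 = 85.55 N·m counterclockwise.
Speaker: 24 × 9.8 = 235.2 N down at 3.1 m → arm 3 m, τ = 235.2 × 3 = 705.6 N·m counterclockwise.
Net moment of the loads = 4202 N·m counterclockwise.
The upward force F acts at the left end, arm 6.1 m, giving F × 6.1 clockwise.
Setting net torque to zero: F × 6.1 = 4202 → F = 4202 / 6.1 = 689 N.

F ≈ 689 N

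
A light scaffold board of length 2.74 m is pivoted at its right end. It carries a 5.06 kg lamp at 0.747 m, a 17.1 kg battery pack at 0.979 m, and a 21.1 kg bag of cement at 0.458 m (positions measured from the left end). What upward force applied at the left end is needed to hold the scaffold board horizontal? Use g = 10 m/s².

F ≈ 322 N

About the right end:
Lamp: 5.06 × 10 = 50.6 N down at 0.747 m → arm 1.993 m, τ = 50.6 × 1.993 = 100.8 N·m counterclockwise.
Battery pack: 17.1 × 10 = 171 N down at 0.979 m → arm 1.761 m, τ = 171 × 1.761 = 301.1 N·m counterclockwise.
Bag of cement: 21.1 × 10 = 211 N down at 0.458 m → arm 2.282 m, τ = 211 × 2.282 = 481.5 N·m counterclockwise.
Net moment of the loads = 883.4 N·m counterclockwise.
The upward force F acts at the left end, arm 2.74 m, giving F × 2.74 clockwise.
Στ = 0 ⇒ F × 2.74 = 883.4 ⇒ F = 883.4 / 2.74 = 322 N.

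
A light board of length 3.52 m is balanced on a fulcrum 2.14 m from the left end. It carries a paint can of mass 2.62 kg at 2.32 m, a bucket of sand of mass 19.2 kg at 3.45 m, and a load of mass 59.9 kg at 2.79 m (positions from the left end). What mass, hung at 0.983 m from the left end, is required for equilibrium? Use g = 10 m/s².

m ≈ 55.8 kg

Taking torques about the fulcrum (at 2.14 m from the left end):
Paint can: 2.62 × 10 = 26.2 N down at 2.32 m → arm 0.18 m, τ = 26.2 × 0.18 = 4.716 N·m clockwise.
Bucket of sand: 19.2 × 10 = 192 N down at 3.45 m → arm 1.31 m, τ = 192 × 1.31 = 251.5 N·m clockwise.
Load: 59.9 × 10 = 599 N down at 2.79 m → arm 0.65 m, τ = 599 × 0.65 = 389.4 N·m clockwise.
Net moment of known loads = 645.6 N·m clockwise.
An unknown mass m at 0.983 m has arm 1.157 m; its moment is m·g·1.157 counterclockwise.
Balancing moments: m × 10 × 1.157 = 645.6, giving m = 645.6 / (10 × 1.157) = 55.8 kg.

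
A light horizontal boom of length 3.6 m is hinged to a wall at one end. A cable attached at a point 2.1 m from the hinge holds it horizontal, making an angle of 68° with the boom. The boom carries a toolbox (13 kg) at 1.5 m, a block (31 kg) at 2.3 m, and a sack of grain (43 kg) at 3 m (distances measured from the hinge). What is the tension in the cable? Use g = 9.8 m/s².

Taking torques about the hinge:
Toolbox: 13 × 9.8 = 127.4 N down at 1.5 m → arm 1.5 m, τ = 127.4 × 1.5 = 191.1 N·m clockwise.
Block: 31 × 9.8 = 303.8 N down at 2.3 m → arm 2.3 m, τ = 303.8 × 2.3 = 698.7 N·m clockwise.
Sack of grain: 43 × 9.8 = 421.4 N down at 3 m → arm 3 m, τ = 421.4 × 3 = 1264 N·m clockwise.
Total clockwise load moment = 2154 N·m.
The cable tension T acts at 2.1 m; only its component perpendicular to the boom, T sinθ, produces torque. sin 68° = 0.9272.
Setting net torque to zero: T × 2.1 × 0.9272 = 2154 → T = 2154 / 1.947 = 1110 N.

T ≈ 1110 N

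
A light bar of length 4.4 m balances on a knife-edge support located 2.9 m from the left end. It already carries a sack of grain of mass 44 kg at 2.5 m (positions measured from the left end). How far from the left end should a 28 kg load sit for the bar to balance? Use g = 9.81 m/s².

Sum moments about the knife-edge support (at 2.9 m from the left end) (the support reaction has zero arm there).
Sack of grain: 44 × 9.81 = 431.6 N down at 2.5 m → arm 0.4 m, τ = 431.6 × 0.4 = 172.6 N·m counterclockwise.
Net moment of existing loads = 172.6 N·m counterclockwise.
The load weighs 28 × 9.81 = 274.7 N and must supply an equal clockwise moment, so its lever arm about the knife-edge support is 172.6 / 274.7 = 0.628 m.
That puts it at 2.9 + 0.628 = 3.53 m from the left end.

x ≈ 3.53 m from the left end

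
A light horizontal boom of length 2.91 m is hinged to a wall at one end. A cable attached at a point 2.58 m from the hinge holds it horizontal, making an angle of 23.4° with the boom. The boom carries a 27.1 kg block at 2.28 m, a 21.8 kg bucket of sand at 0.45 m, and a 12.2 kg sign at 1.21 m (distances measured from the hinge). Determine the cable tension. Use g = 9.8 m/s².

Taking torques about the hinge:
Block: 27.1 × 9.8 = 265.6 N down at 2.28 m → arm 2.28 m, τ = 265.6 × 2.28 = 605.6 N·m clockwise.
Bucket of sand: 21.8 × 9.8 = 213.6 N down at 0.45 m → arm 0.45 m, τ = 213.6 × 0.45 = 96.12 N·m clockwise.
Sign: 12.2 × 9.8 = 119.6 N down at 1.21 m → arm 1.21 m, τ = 119.6 × 1.21 = 144.7 N·m clockwise.
Total clockwise load moment = 846.4 N·m.
The cable tension T acts at 2.58 m; only its component perpendicular to the boom, T sinθ, produces torque. sin 23.4° = 0.3971.
For rotational equilibrium, T × 2.58 × 0.3971 = 846.4, so T = 846.4 / 1.025 = 826 N.

T ≈ 826 N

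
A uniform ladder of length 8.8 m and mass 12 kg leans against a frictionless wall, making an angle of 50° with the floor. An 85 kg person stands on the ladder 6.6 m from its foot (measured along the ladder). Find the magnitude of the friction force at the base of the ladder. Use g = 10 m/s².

Choose the foot of the ladder as the axis so the floor normal and friction both act there and drop out.
Ladder weight 12×10 = 120 N acts at 4.4 m along the ladder; its horizontal arm is 4.4·cos50° = 2.828 m → τ = 339.4 N·m clockwise.
Person: 85×10 = 850 N at 6.6 m → arm 4.242 m → τ = 3606 N·m clockwise.
Wall normal N acts horizontally at the top; its moment arm is the height L sinθ = 8.8·sin50° = 6.741 m, counterclockwise.
Setting net torque to zero: N × 6.741 = 3945 → N = 585 N.
ΣFx = 0: friction at the foot balances the wall's push, so f = N_wall = 585 N.

f ≈ 585 N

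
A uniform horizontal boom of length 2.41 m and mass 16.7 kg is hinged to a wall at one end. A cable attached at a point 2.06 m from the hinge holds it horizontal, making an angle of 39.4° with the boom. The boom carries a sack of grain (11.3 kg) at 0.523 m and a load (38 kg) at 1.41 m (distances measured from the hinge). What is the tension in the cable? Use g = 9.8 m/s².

Sum moments about the hinge (the unknown hinge reaction has zero arm there).
Beam weight: 16.7 × 9.8 = 163.7 N down at 1.205 m → arm 1.205 m, τ = 163.7 × 1.205 = 197.3 N·m clockwise.
Sack of grain: 11.3 × 9.8 = 110.7 N down at 0.523 m → arm 0.523 m, τ = 110.7 × 0.523 = 57.9 N·m clockwise.
Load: 38 × 9.8 = 372.4 N down at 1.41 m → arm 1.41 m, τ = 372.4 × 1.41 = 525.1 N·m clockwise.
Total clockwise load moment = 780.3 N·m.
The cable tension T acts at 2.06 m; only its component perpendicular to the boom, T sinθ, produces torque. sin 39.4° = 0.6347.
Setting net torque to zero: T × 2.06 × 0.6347 = 780.3 → T = 780.3 / 1.307 = 597 N.

T ≈ 597 N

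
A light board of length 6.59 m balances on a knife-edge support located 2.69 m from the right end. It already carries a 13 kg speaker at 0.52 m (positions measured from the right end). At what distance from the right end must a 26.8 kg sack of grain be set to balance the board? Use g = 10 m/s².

Choose the knife-edge support (at 2.69 m from the right end) as the axis so the support reaction has zero arm there.
Speaker: 13 × 10 = 130 N down at 0.52 m → arm 2.17 m, τ = 130 × 2.17 = 282.1 N·m clockwise.
Net moment of existing loads = 282.1 N·m clockwise.
The sack of grain weighs 26.8 × 10 = 268 N and must supply an equal counterclockwise moment, so its lever arm about the knife-edge support is 282.1 / 268 = 1.05 m.
That puts it at 2.69 + 1.05 = 3.74 m from the right end.

x ≈ 3.74 m from the right end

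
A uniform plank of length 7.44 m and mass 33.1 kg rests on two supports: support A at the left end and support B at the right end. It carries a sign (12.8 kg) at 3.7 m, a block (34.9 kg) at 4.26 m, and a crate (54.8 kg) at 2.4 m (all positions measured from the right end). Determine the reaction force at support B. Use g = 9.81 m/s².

Choose support A as the axis so its reaction then has zero moment arm.
Beam weight: 33.1 × 9.81 = 324.7 N down at 3.72 m → arm 3.72 m, τ = 324.7 × 3.72 = 1208 N·m clockwise.
Sign: 12.8 × 9.81 = 125.6 N down at 3.7 m → arm 3.74 m, τ = 125.6 × 3.74 = 469.7 N·m clockwise.
Block: 34.9 × 9.81 = 342.4 N down at 4.26 m → arm 3.18 m, τ = 342.4 × 3.18 = 1089 N·m clockwise.
Crate: 54.8 × 9.81 = 537.6 N down at 2.4 m → arm 5.04 m, τ = 537.6 × 5.04 = 2710 N·m clockwise.
Net load moment about support A = 5477 N·m clockwise.
Reaction R at support B is upward at 0 m, arm 7.44 m → moment R × 7.44 counterclockwise.
Στ = 0 ⇒ R × 7.44 = 5477 ⇒ R = 736 N.

R_B ≈ 736 N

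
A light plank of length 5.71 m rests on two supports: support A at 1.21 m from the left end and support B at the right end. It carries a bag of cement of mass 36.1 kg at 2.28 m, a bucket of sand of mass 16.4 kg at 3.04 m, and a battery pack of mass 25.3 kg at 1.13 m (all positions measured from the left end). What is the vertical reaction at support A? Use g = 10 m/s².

R_A ≈ 630 N

Sum moments about support B (its reaction then has zero moment arm).
Bag of cement: 36.1 × 10 = 361 N down at 2.28 m → arm 3.43 m, τ = 361 × 3.43 = 1238 N·m counterclockwise.
Bucket of sand: 16.4 × 10 = 164 N down at 3.04 m → arm 2.67 m, τ = 164 × 2.67 = 437.9 N·m counterclockwise.
Battery pack: 25.3 × 10 = 253 N down at 1.13 m → arm 4.58 m, τ = 253 × 4.58 = 1159 N·m counterclockwise.
Net load moment about support B = 2835 N·m counterclockwise.
Reaction R at support A is upward at 1.21 m, arm 4.5 m → moment R × 4.5 clockwise.
For rotational equilibrium, R × 4.5 = 2835, so R = 630 N.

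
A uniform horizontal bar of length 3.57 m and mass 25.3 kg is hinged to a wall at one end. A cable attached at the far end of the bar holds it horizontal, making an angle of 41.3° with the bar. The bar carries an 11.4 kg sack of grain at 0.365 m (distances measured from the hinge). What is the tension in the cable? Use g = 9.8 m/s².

Taking torques about the hinge:
Beam weight: 25.3 × 9.8 = 247.9 N down at 1.785 m → arm 1.785 m, τ = 247.9 × 1.785 = 442.5 N·m clockwise.
Sack of grain: 11.4 × 9.8 = 111.7 N down at 0.365 m → arm 0.365 m, τ = 111.7 × 0.365 = 40.77 N·m clockwise.
Total clockwise load moment = 483.3 N·m.
The cable tension T acts at 3.57 m; only its component perpendicular to the bar, T sinθ, produces torque. sin 41.3° = 0.66.
Στ = 0 ⇒ T × 3.57 × 0.66 = 483.3 ⇒ T = 483.3 / 2.356 = 205 N.

T ≈ 205 N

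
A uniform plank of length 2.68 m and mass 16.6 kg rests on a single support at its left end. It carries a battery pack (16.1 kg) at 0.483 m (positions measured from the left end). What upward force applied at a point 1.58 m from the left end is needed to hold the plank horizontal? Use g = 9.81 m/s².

Sum moments about the left end (the unknown pivot reaction has zero arm there).
Beam weight: 16.6 × 9.81 = 162.8 N down at 1.34 m → arm 1.34 m, τ = 162.8 × 1.34 = 218.2 N·m clockwise.
Battery pack: 16.1 × 9.81 = 157.9 N down at 0.483 m → arm 0.483 m, τ = 157.9 × 0.483 = 76.27 N·m clockwise.
Net moment of the loads = 294.5 N·m clockwise.
The upward force F acts at a point 1.58 m from the left end, arm 1.58 m, giving F × 1.58 counterclockwise.
Στ = 0 ⇒ F × 1.58 = 294.5 ⇒ F = 294.5 / 1.58 = 186 N.

F ≈ 186 N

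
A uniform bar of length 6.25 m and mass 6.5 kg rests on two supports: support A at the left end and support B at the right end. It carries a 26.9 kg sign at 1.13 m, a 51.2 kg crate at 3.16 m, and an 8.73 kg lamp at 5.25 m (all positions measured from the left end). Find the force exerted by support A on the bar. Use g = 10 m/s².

R_A ≈ 520 N

About support B:
Beam weight: 6.5 × 10 = 65 N down at 3.125 m → arm 3.125 m, τ = 65 × 3.125 = 203.1 N·m counterclockwise.
Sign: 26.9 × 10 = 269 N down at 1.13 m → arm 5.12 m, τ = 269 × 5.12 = 1377 N·m counterclockwise.
Crate: 51.2 × 10 = 512 N down at 3.16 m → arm 3.09 m, τ = 512 × 3.09 = 1582 N·m counterclockwise.
Lamp: 8.73 × 10 = 87.3 N down at 5.25 m → arm 1 m, τ = 87.3 × 1 = 87.3 N·m counterclockwise.
Net load moment about support B = 3249 N·m counterclockwise.
Reaction R at support A is upward at 0 m, arm 6.25 m → moment R × 6.25 clockwise.
Setting net torque to zero: R × 6.25 = 3249 → R = 520 N.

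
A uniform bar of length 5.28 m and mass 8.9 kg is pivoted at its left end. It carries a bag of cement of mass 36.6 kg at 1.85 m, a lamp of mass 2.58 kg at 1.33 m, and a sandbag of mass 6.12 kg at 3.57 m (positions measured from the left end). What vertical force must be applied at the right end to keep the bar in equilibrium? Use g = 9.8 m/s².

Taking torques about the left end:
Beam weight: 8.9 × 9.8 = 87.22 N down at 2.64 m → arm 2.64 m, τ = 87.22 × 2.64 = 230.3 N·m clockwise.
Bag of cement: 36.6 × 9.8 = 358.7 N down at 1.85 m → arm 1.85 m, τ = 358.7 × 1.85 = 663.6 N·m clockwise.
Lamp: 2.58 × 9.8 = 25.28 N down at 1.33 m → arm 1.33 m, τ = 25.28 × 1.33 = 33.62 N·m clockwise.
Sandbag: 6.12 × 9.8 = 59.98 N down at 3.57 m → arm 3.57 m, τ = 59.98 × 3.57 = 214.1 N·m clockwise.
Net moment of the loads = 1142 N·m clockwise.
The upward force F acts at the right end, arm 5.28 m, giving F × 5.28 counterclockwise.
Στ = 0 ⇒ F × 5.28 = 1142 ⇒ F = 1142 / 5.28 = 216 N.

F ≈ 216 N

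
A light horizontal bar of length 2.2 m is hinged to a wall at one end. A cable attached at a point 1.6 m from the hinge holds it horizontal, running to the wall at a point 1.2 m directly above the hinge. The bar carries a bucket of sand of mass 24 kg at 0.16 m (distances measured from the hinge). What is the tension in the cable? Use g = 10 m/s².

T ≈ 40 N

Taking torques about the hinge:
Bucket of sand: 24 × 10 = 240 N down at 0.16 m → arm 0.16 m, τ = 240 × 0.16 = 38.4 N·m clockwise.
Total clockwise load moment = 38.4 N·m.
The cable tension T acts at 1.6 m; only its component perpendicular to the bar, T sinθ, produces torque. sinθ = h/√(h²+d²) = 1.2/√(1.2²+1.6²) = 0.6.
Στ = 0 ⇒ T × 1.6 × 0.6 = 38.4 ⇒ T = 38.4 / 0.96 = 40 N.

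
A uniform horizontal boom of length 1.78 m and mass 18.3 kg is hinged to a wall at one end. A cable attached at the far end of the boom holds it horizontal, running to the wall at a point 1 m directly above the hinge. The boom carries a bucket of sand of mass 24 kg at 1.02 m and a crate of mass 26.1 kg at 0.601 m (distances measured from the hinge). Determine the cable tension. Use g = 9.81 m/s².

Sum moments about the hinge (the unknown hinge reaction has zero arm there).
Beam weight: 18.3 × 9.81 = 179.5 N down at 0.89 m → arm 0.89 m, τ = 179.5 × 0.89 = 159.8 N·m clockwise.
Bucket of sand: 24 × 9.81 = 235.4 N down at 1.02 m → arm 1.02 m, τ = 235.4 × 1.02 = 240.1 N·m clockwise.
Crate: 26.1 × 9.81 = 256 N down at 0.601 m → arm 0.601 m, τ = 256 × 0.601 = 153.9 N·m clockwise.
Total clockwise load moment = 553.8 N·m.
The cable tension T acts at 1.78 m; only its component perpendicular to the boom, T sinθ, produces torque. sinθ = h/√(h²+d²) = 1/√(1²+1.78²) = 0.4898.
Setting net torque to zero: T × 1.78 × 0.4898 = 553.8 → T = 553.8 / 0.8718 = 635 N.

T ≈ 635 N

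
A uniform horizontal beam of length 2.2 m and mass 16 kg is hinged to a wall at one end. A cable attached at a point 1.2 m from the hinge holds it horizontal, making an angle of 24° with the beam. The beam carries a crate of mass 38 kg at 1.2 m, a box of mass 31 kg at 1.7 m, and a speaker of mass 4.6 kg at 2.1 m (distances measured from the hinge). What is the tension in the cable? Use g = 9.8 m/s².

Sum moments about the hinge (the unknown hinge reaction has zero arm there).
Beam weight: 16 × 9.8 = 156.8 N down at 1.1 m → arm 1.1 m, τ = 156.8 × 1.1 = 172.5 N·m clockwise.
Crate: 38 × 9.8 = 372.4 N down at 1.2 m → arm 1.2 m, τ = 372.4 × 1.2 = 446.9 N·m clockwise.
Box: 31 × 9.8 = 303.8 N down at 1.7 m → arm 1.7 m, τ = 303.8 × 1.7 = 516.5 N·m clockwise.
Speaker: 4.6 × 9.8 = 45.08 N down at 2.1 m → arm 2.1 m, τ = 45.08 × 2.1 = 94.67 N·m clockwise.
Total clockwise load moment = 1231 N·m.
The cable tension T acts at 1.2 m; only its component perpendicular to the beam, T sinθ, produces torque. sin 24° = 0.4067.
Balancing moments: T × 1.2 × 0.4067 = 1231, giving T = 1231 / 0.488 = 2520 N.

T ≈ 2520 N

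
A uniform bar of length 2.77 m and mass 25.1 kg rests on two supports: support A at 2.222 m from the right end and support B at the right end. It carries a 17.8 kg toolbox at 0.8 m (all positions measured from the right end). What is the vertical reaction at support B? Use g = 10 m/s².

R_B ≈ 208 N

Choose support A as the axis so its reaction then has zero moment arm.
Beam weight: 25.1 × 10 = 251 N down at 1.385 m → arm 0.837 m, τ = 251 × 0.837 = 210.1 N·m clockwise.
Toolbox: 17.8 × 10 = 178 N down at 0.8 m → arm 1.422 m, τ = 178 × 1.422 = 253.1 N·m clockwise.
Net load moment about support A = 463.2 N·m clockwise.
Reaction R at support B is upward at 0 m, arm 2.222 m → moment R × 2.222 counterclockwise.
Στ = 0 ⇒ R × 2.222 = 463.2 ⇒ R = 208 N.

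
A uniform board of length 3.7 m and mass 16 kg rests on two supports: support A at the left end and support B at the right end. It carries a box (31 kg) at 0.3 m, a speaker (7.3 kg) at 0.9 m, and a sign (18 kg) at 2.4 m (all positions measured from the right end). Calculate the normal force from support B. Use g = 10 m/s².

Take moments about support A.
Beam weight: 16 × 10 = 160 N down at 1.85 m → arm 1.85 m, τ = 160 × 1.85 = 296 N·m clockwise.
Box: 31 × 10 = 310 N down at 0.3 m → arm 3.4 m, τ = 310 × 3.4 = 1054 N·m clockwise.
Speaker: 7.3 × 10 = 73 N down at 0.9 m → arm 2.8 m, τ = 73 × 2.8 = 204.4 N·m clockwise.
Sign: 18 × 10 = 180 N down at 2.4 m → arm 1.3 m, τ = 180 × 1.3 = 234 N·m clockwise.
Net load moment about support A = 1788 N·m clockwise.
Reaction R at support B is upward at 0 m, arm 3.7 m → moment R × 3.7 counterclockwise.
Στ = 0 ⇒ R × 3.7 = 1788 ⇒ R = 483 N.

R_B ≈ 483 N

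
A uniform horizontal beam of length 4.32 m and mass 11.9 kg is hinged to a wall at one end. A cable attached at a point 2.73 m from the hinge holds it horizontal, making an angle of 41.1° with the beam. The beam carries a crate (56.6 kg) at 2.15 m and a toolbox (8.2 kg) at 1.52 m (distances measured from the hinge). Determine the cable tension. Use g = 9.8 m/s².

T ≈ 873 N

About the hinge:
Beam weight: 11.9 × 9.8 = 116.6 N down at 2.16 m → arm 2.16 m, τ = 116.6 × 2.16 = 251.9 N·m clockwise.
Crate: 56.6 × 9.8 = 554.7 N down at 2.15 m → arm 2.15 m, τ = 554.7 × 2.15 = 1193 N·m clockwise.
Toolbox: 8.2 × 9.8 = 80.36 N down at 1.52 m → arm 1.52 m, τ = 80.36 × 1.52 = 122.1 N·m clockwise.
Total clockwise load moment = 1567 N·m.
The cable tension T acts at 2.73 m; only its component perpendicular to the beam, T sinθ, produces torque. sin 41.1° = 0.6574.
Setting net torque to zero: T × 2.73 × 0.6574 = 1567 → T = 1567 / 1.795 = 873 N.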